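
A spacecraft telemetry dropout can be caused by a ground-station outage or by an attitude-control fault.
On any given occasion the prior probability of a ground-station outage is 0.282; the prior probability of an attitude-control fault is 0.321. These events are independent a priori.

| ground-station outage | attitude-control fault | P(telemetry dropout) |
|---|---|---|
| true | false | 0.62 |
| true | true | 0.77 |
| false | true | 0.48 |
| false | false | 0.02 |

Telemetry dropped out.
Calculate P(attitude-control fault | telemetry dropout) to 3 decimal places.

For the numerator, keep only attitude-control fault=true terms: 0.110629 + 0.069702 = 0.180331
Normalizer over all consistent configurations: 0.02*0.718*0.679 + 0.48*0.718*0.321 + 0.62*0.282*0.679 + 0.77*0.282*0.321 = 0.308797
P(attitude-control fault | telemetry dropout) = 0.180331/0.308797 ≈ 0.584

P(attitude-control fault | telemetry dropout) ≈ 0.584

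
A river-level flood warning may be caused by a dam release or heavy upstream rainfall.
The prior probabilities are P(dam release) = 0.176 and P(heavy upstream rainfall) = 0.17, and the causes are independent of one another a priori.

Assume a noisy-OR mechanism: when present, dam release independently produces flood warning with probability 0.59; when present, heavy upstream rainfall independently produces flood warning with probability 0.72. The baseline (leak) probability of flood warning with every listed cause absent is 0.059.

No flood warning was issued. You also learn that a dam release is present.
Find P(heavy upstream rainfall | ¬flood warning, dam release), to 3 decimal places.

P(heavy upstream rainfall | ¬flood warning, dam release) ≈ 0.054

Under noisy-OR, P(flood warning | causes) = 1 − (1−0.059)·∏(1−qᵢ) over the active causes.
P(¬flood warning | dam release) = 0.38581·0.83 + 0.108027·0.17 = 0.320222 + 0.018365 = 0.338587
The heavy upstream rainfall-present share is 0.108027·0.17 = 0.018365.
P(heavy upstream rainfall | ¬flood warning, dam release) = 0.018365 / 0.338587 ≈ 0.054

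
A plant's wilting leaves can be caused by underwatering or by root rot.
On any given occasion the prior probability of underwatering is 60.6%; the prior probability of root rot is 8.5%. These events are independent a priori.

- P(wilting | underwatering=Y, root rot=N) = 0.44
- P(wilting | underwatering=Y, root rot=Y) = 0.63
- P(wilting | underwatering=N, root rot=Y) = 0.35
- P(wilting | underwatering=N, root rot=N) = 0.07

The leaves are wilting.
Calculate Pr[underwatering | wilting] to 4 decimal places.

Pr[underwatering | wilting] ≈ 0.8821

P(wilting) = 0.07·0.394·0.915 + 0.35·0.394·0.085 + 0.44·0.606·0.915 + 0.63·0.606·0.085 = 0.025236 + 0.011722 + 0.243976 + 0.032451 = 0.313385
Of this, 0.276427 comes from 0.243976 + 0.032451 (the underwatering=true cases).
So P(underwatering | wilting) = 0.276427/0.313385 ≈ 0.8821.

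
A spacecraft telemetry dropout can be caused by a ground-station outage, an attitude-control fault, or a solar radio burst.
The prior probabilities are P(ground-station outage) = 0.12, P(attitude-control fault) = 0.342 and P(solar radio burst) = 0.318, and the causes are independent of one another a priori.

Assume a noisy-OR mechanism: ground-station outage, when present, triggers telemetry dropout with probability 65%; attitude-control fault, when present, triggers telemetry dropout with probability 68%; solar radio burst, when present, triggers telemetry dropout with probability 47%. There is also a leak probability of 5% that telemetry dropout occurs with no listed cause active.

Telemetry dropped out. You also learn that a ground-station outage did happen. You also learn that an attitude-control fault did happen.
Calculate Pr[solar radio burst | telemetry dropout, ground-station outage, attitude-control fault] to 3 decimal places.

Pr[solar radio burst | telemetry dropout, ground-station outage, attitude-control fault] ≈ 0.330

Under noisy-OR, P(telemetry dropout | causes) = 1 − (1−0.05)·∏(1−qᵢ) over the active causes.
P(telemetry dropout | ground-station outage, attitude-control fault) = 0.8936·0.682 + 0.943608·0.318 = 0.609435 + 0.300067 = 0.909502
The solar radio burst-present share is 0.943608·0.318 = 0.300067.
So P(solar radio burst | telemetry dropout, ground-station outage, attitude-control fault) = 0.300067/0.909502 ≈ 0.330.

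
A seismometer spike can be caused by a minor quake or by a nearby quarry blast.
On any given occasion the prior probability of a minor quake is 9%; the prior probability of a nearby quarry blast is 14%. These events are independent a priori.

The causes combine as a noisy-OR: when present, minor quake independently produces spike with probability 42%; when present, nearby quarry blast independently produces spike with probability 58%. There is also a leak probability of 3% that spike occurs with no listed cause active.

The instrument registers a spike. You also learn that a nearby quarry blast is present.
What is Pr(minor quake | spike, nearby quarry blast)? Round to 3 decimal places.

Under noisy-OR, P(spike | causes) = 1 − (1−0.03)·∏(1−qᵢ) over the active causes.
By total probability over both values of minor quake:
  P(spike | nearby quarry blast) = 0.5926*0.91 + 0.763708*0.09
        = 0.539266 + 0.068734 = 0.608000
Keeping only the minor quake-present terms gives 0.068734, so
  P(minor quake | spike, nearby quarry blast) = 0.068734 / 0.608000 ≈ 0.113

Pr(minor quake | spike, nearby quarry blast) ≈ 0.113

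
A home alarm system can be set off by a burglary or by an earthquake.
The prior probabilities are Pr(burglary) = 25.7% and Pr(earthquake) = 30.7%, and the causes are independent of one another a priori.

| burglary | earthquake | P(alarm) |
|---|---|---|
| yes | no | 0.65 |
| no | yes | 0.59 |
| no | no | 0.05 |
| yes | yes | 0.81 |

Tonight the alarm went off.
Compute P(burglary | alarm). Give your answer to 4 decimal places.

P(burglary | alarm) ≈ 0.5285

Enumerate the 4 (burglary, earthquake) configurations and weight by the priors:
  P(alarm) = 0.05×0.743×0.693 + 0.59×0.743×0.307 + 0.65×0.257×0.693 + 0.81×0.257×0.307
        = 0.025745 + 0.134580 + 0.115766 + 0.063908 = 0.339999
Keeping only the burglary-present terms gives 0.179674, so
  P(burglary | alarm) = 0.179674 / 0.339999 ≈ 0.5285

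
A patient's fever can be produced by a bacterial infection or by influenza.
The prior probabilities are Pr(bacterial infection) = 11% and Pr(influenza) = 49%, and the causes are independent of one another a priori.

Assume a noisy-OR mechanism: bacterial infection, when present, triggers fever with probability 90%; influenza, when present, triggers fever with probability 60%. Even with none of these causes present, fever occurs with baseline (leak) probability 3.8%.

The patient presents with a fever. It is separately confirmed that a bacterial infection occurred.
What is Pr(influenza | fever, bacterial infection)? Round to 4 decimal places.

Under noisy-OR, P(fever | causes) = 1 − (1−0.038)·∏(1−qᵢ) over the active causes.
Enumerate both values of influenza and weight by the priors:
  P(fever | bacterial infection) = 0.9038·0.51 + 0.96152·0.49
        = 0.460938 + 0.471145 = 0.932083
The terms with influenza present sum to 0.471145, so
  P(influenza | fever, bacterial infection) = 0.471145 / 0.932083 ≈ 0.5055

Pr(influenza | fever, bacterial infection) ≈ 0.5055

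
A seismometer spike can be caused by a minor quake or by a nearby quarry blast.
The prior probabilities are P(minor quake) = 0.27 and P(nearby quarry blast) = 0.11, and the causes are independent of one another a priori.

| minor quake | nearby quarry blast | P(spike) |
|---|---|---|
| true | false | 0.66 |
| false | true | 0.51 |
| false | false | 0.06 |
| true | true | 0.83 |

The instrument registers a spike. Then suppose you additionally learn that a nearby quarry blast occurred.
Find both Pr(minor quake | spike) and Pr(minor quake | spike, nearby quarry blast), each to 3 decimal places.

Pr(minor quake | spike) ≈ 0.696; Pr(minor quake | spike, nearby quarry blast) ≈ 0.376

P(spike) = 0.06*0.73*0.89 + 0.51*0.73*0.11 + 0.66*0.27*0.89 + 0.83*0.27*0.11 = 0.038982 + 0.040953 + 0.158598 + 0.024651 = 0.263184
The minor quake-present share is 0.158598 + 0.024651 = 0.183249.
P(minor quake | spike) = 0.183249 / 0.263184 ≈ 0.696

With the extra evidence:
Sum P(spike|·) weighted by the priors over both values of minor quake:
  P(spike | nearby quarry blast) = 0.51*0.73 + 0.83*0.27
        = 0.372300 + 0.224100 = 0.596400
The terms with minor quake present sum to 0.224100, so
  P(minor quake | spike, nearby quarry blast) = 0.224100 / 0.596400 ≈ 0.376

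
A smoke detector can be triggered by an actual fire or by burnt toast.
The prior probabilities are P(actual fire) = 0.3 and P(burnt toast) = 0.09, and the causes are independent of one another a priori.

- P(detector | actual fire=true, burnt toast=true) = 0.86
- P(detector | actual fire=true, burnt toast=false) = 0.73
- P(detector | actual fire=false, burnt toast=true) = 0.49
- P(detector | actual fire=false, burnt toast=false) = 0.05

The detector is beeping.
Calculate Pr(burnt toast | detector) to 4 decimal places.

Pr(burnt toast | detector) ≈ 0.1896

Sum P(detector|·) weighted by the priors over the 4 (actual fire, burnt toast) configurations:
  P(detector) = 0.05*0.7*0.91 + 0.49*0.7*0.09 + 0.73*0.3*0.91 + 0.86*0.3*0.09
        = 0.031850 + 0.030870 + 0.199290 + 0.023220 = 0.285230
Keeping only the burnt toast-present terms gives 0.054090, so
  P(burnt toast | detector) = 0.054090 / 0.285230 ≈ 0.1896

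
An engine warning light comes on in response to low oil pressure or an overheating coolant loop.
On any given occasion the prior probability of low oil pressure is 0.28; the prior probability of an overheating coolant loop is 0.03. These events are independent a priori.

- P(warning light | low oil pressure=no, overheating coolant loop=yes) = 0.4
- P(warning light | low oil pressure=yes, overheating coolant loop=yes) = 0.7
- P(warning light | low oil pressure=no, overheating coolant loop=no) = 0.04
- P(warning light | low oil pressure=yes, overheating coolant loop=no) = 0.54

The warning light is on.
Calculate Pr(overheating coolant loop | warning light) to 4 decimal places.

Pr(overheating coolant loop | warning light) ≈ 0.0768

Enumerate the 4 (low oil pressure, overheating coolant loop) configurations and weight by the priors:
  P(warning light) = 0.04*0.72*0.97 + 0.4*0.72*0.03 + 0.54*0.28*0.97 + 0.7*0.28*0.03
        = 0.027936 + 0.008640 + 0.146664 + 0.005880 = 0.189120
Configurations with overheating coolant loop contribute 0.014520, so
  P(overheating coolant loop | warning light) = 0.014520 / 0.189120 ≈ 0.0768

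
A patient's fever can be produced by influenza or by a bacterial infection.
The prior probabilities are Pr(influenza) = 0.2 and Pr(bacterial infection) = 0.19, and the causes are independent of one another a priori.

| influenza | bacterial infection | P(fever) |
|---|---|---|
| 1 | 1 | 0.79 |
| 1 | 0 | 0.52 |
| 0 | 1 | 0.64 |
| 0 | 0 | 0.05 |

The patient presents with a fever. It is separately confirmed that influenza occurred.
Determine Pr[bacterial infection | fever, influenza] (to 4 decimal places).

For the numerator, keep only bacterial infection=true terms: 0.79·0.19 = 0.150100
The normalizing constant is 0.52·0.81 + 0.79·0.19 = 0.571300
P(bacterial infection | fever, influenza) = 0.150100/0.571300 ≈ 0.2627

Pr[bacterial infection | fever, influenza] ≈ 0.2627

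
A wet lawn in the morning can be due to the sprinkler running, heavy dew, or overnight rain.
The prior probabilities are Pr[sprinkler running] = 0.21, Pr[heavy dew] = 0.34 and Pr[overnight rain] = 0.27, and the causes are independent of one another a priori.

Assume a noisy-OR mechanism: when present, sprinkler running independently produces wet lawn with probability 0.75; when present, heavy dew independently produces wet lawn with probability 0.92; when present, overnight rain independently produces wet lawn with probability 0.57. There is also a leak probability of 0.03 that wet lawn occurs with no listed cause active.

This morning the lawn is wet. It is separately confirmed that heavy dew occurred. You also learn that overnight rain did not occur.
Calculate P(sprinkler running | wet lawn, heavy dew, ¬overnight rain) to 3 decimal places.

P(sprinkler running | wet lawn, heavy dew, ¬overnight rain) ≈ 0.220

Under noisy-OR, P(wet lawn | causes) = 1 − (1−0.03)·∏(1−qᵢ) over the active causes.
P(wet lawn | heavy dew, ¬overnight rain) = 0.9224·0.79 + 0.9806·0.21 = 0.728696 + 0.205926 = 0.934622
Of this, 0.205926 comes from 0.9806·0.21 (the sprinkler running=true cases).
So P(sprinkler running | wet lawn, heavy dew, ¬overnight rain) = 0.205926/0.934622 ≈ 0.220.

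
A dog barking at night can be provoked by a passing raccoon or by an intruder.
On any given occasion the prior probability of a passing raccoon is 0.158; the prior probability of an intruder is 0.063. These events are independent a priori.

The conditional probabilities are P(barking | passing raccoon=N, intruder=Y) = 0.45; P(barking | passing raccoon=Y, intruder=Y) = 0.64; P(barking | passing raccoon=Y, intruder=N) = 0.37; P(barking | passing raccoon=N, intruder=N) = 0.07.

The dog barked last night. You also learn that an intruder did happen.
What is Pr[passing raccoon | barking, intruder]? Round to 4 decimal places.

P(barking | intruder) = 0.45×0.842 + 0.64×0.158 = 0.378900 + 0.101120 = 0.480020
The passing raccoon-present share is 0.64×0.158 = 0.101120.
Hence the posterior is 0.101120/0.480020 ≈ 0.2107.

Pr[passing raccoon | barking, intruder] ≈ 0.2107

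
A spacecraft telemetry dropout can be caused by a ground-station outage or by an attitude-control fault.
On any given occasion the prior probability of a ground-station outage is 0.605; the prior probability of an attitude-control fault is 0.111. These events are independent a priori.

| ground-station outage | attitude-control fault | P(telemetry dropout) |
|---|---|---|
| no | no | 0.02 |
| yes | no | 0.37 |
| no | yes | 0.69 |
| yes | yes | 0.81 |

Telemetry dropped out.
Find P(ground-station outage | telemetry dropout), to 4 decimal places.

P(ground-station outage | telemetry dropout) ≈ 0.8718

Weight on ground-station outage=true, given the evidence: 0.199003 + 0.054396 = 0.253399
Normalizer over all consistent configurations: 0.02·0.395·0.889 + 0.69·0.395·0.111 + 0.37·0.605·0.889 + 0.81·0.605·0.111 = 0.290675
P(ground-station outage | telemetry dropout) = 0.253399/0.290675 ≈ 0.8718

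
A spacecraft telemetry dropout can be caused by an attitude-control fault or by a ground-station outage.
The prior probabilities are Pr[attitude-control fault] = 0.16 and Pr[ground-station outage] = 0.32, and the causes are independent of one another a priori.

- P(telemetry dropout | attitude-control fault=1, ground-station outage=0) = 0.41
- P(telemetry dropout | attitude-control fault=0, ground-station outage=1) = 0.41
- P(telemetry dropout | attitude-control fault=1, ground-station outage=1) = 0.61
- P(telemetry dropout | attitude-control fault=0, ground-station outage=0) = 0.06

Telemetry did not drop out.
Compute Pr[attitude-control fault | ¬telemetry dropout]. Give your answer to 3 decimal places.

Pr[attitude-control fault | ¬telemetry dropout] ≈ 0.108

Numerator (weight on configurations with attitude-control fault): 0.064192 + 0.019968 = 0.084160
Denominator P(¬telemetry dropout): 0.94·0.84·0.68 + 0.59·0.84·0.32 + 0.59·0.16·0.68 + 0.39·0.16·0.32 = 0.779680
Posterior = 0.084160 / 0.779680 ≈ 0.108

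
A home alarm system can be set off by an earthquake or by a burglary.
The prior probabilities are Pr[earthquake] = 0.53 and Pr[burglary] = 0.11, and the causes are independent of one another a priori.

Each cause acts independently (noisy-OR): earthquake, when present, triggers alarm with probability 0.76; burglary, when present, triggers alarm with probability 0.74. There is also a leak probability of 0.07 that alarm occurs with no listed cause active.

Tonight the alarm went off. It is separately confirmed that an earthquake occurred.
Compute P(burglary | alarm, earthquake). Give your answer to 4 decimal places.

P(burglary | alarm, earthquake) ≈ 0.1303

Under noisy-OR, P(alarm | causes) = 1 − (1−0.07)·∏(1−qᵢ) over the active causes.
By total probability over both values of burglary:
  P(alarm | earthquake) = 0.7768×0.89 + 0.941968×0.11
        = 0.691352 + 0.103616 = 0.794968
Keeping only the burglary-present terms gives 0.103616, so
  P(burglary | alarm, earthquake) = 0.103616 / 0.794968 ≈ 0.1303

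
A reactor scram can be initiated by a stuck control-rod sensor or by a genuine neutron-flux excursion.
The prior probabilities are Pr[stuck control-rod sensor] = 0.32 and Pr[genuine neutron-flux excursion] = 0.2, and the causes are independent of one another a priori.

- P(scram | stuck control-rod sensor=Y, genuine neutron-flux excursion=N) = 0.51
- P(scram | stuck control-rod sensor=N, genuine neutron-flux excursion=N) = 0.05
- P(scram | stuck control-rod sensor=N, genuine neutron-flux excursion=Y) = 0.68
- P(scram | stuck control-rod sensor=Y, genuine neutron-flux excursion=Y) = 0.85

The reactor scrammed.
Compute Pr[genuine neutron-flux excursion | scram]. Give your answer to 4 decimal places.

Numerator (weight on configurations with genuine neutron-flux excursion): 0.092480 + 0.054400 = 0.146880
The normalizing constant is 0.05×0.68×0.8 + 0.68×0.68×0.2 + 0.51×0.32×0.8 + 0.85×0.32×0.2 = 0.304640
P(genuine neutron-flux excursion | scram) = 0.146880/0.304640 ≈ 0.4821

Pr[genuine neutron-flux excursion | scram] ≈ 0.4821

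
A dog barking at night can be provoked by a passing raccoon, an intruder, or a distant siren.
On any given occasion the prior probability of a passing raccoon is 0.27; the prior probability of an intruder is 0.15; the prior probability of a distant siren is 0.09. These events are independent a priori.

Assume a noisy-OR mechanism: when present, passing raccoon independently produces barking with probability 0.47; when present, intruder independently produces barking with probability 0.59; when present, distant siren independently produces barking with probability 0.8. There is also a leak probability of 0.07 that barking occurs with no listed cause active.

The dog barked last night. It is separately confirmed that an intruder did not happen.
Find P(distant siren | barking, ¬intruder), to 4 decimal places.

P(distant siren | barking, ¬intruder) ≈ 0.3058

Under noisy-OR, P(barking | causes) = 1 − (1−0.07)·∏(1−qᵢ) over the active causes.
Sum P(barking|·) weighted by the priors over the 4 (passing raccoon, distant siren) configurations:
  P(barking | ¬intruder) = 0.07·0.73·0.91 + 0.814·0.73·0.09 + 0.5071·0.27·0.91 + 0.90142·0.27·0.09
        = 0.046501 + 0.053480 + 0.124594 + 0.021905 = 0.246480
The terms with distant siren present sum to 0.075385, so
  P(distant siren | barking, ¬intruder) = 0.075385 / 0.246480 ≈ 0.3058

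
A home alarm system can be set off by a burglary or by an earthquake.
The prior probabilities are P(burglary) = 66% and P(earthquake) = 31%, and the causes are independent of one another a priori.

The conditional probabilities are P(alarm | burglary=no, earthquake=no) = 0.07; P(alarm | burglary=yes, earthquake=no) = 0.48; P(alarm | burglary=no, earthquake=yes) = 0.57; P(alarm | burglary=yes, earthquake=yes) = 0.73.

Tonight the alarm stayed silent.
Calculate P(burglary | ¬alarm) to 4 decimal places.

P(burglary | ¬alarm) ≈ 0.5257

P(¬alarm) = 0.93*0.34*0.69 + 0.43*0.34*0.31 + 0.52*0.66*0.69 + 0.27*0.66*0.31 = 0.218178 + 0.045322 + 0.236808 + 0.055242 = 0.555550
Of this, 0.292050 comes from 0.236808 + 0.055242 (the burglary=true cases).
P(burglary | ¬alarm) = 0.292050 / 0.555550 ≈ 0.5257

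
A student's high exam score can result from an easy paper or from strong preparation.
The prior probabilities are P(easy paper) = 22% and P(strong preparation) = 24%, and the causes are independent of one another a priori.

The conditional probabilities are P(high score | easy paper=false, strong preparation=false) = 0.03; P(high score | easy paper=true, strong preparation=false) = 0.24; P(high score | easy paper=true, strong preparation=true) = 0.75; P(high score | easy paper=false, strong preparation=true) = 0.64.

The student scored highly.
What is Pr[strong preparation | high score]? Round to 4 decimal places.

Pr[strong preparation | high score] ≈ 0.7335

P(high score) = 0.03·0.78·0.76 + 0.64·0.78·0.24 + 0.24·0.22·0.76 + 0.75·0.22·0.24 = 0.017784 + 0.119808 + 0.040128 + 0.039600 = 0.217320
Restricting to configurations with strong preparation present: 0.119808 + 0.039600 = 0.159408.
P(strong preparation | high score) = 0.159408 / 0.217320 ≈ 0.7335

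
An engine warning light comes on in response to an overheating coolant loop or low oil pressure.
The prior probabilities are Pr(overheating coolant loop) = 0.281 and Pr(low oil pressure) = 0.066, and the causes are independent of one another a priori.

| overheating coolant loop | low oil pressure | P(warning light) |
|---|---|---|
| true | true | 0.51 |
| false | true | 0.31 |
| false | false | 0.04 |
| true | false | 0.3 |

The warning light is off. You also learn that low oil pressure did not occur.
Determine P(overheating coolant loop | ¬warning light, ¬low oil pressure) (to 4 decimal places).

P(overheating coolant loop | ¬warning light, ¬low oil pressure) ≈ 0.2218

Weight on overheating coolant loop=true, given the evidence: 0.7*0.281 = 0.196700
The normalizing constant is 0.96*0.719 + 0.7*0.281 = 0.886940
Posterior = 0.196700 / 0.886940 ≈ 0.2218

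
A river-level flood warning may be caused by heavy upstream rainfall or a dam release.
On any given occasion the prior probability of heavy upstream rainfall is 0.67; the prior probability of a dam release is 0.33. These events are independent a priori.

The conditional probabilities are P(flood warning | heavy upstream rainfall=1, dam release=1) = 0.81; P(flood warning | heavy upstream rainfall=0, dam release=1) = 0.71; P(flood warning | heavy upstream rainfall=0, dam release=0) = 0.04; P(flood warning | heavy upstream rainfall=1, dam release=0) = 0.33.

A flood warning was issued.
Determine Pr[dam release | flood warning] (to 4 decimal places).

Sum P(flood warning|·) weighted by the priors over the 4 (heavy upstream rainfall, dam release) configurations:
  P(flood warning) = 0.04*0.33*0.67 + 0.71*0.33*0.33 + 0.33*0.67*0.67 + 0.81*0.67*0.33
        = 0.008844 + 0.077319 + 0.148137 + 0.179091 = 0.413391
Configurations with dam release contribute 0.256410, so
  P(dam release | flood warning) = 0.256410 / 0.413391 ≈ 0.6203

Pr[dam release | flood warning] ≈ 0.6203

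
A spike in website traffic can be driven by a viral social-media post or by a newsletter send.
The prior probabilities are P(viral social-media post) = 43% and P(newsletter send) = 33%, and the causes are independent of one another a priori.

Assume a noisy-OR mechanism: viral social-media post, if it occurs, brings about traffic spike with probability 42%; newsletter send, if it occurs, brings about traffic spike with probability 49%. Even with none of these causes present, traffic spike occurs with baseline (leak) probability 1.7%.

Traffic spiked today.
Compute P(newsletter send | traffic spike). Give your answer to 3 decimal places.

P(newsletter send | traffic spike) ≈ 0.599

Under noisy-OR, P(traffic spike | causes) = 1 − (1−0.017)·∏(1−qᵢ) over the active causes.
Weight on newsletter send=true, given the evidence: 0.093800 + 0.100640 = 0.194440
Normalizer over all consistent configurations: 0.017×0.57×0.67 + 0.49867×0.57×0.33 + 0.42986×0.43×0.67 + 0.709229×0.43×0.33 = 0.324775
Posterior = 0.194440 / 0.324775 ≈ 0.599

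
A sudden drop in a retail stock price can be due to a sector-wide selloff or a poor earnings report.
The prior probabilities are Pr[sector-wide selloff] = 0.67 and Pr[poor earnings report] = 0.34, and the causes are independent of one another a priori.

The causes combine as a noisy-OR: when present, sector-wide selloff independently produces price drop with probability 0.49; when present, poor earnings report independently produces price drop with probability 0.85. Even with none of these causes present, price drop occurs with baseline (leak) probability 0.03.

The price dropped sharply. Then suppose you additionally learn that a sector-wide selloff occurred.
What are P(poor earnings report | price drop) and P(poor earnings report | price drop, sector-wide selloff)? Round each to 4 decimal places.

P(poor earnings report | price drop) ≈ 0.5715; P(poor earnings report | price drop, sector-wide selloff) ≈ 0.4856

Under noisy-OR, P(price drop | causes) = 1 − (1−0.03)·∏(1−qᵢ) over the active causes.
By total probability over the 4 (sector-wide selloff, poor earnings report) configurations:
  P(price drop) = 0.03·0.33·0.66 + 0.8545·0.33·0.34 + 0.5053·0.67·0.66 + 0.925795·0.67·0.34
        = 0.006534 + 0.095875 + 0.223444 + 0.210896 = 0.536749
Keeping only the poor earnings report-present terms gives 0.306771, so
  P(poor earnings report | price drop) = 0.306771 / 0.536749 ≈ 0.5715

Now also conditioning on sector-wide selloff=true:
Numerator (weight on configurations with poor earnings report): 0.925795*0.34 = 0.314770
Normalizer over all consistent configurations: 0.5053*0.66 + 0.925795*0.34 = 0.648268
Posterior = 0.314770 / 0.648268 ≈ 0.4856
— sector-wide selloff explains away the evidence for poor earnings report.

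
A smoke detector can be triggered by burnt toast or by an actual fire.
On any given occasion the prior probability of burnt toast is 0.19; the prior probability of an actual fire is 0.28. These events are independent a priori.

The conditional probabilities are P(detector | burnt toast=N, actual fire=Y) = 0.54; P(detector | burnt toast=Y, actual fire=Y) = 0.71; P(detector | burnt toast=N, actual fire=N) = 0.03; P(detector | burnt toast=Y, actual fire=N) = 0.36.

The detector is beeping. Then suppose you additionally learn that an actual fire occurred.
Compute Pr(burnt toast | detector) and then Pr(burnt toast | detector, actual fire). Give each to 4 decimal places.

Pr(burnt toast | detector) ≈ 0.3834; Pr(burnt toast | detector, actual fire) ≈ 0.2357

Enumerate the 4 (burnt toast, actual fire) configurations and weight by the priors:
  P(detector) = 0.03·0.81·0.72 + 0.54·0.81·0.28 + 0.36·0.19·0.72 + 0.71·0.19·0.28
        = 0.017496 + 0.122472 + 0.049248 + 0.037772 = 0.226988
The terms with burnt toast present sum to 0.087020, so
  P(burnt toast | detector) = 0.087020 / 0.226988 ≈ 0.3834

Now also conditioning on actual fire=true:
Weight on burnt toast=true, given the evidence: 0.71×0.19 = 0.134900
The normalizing constant is 0.54×0.81 + 0.71×0.19 = 0.572300
P(burnt toast | detector, actual fire) = 0.134900/0.572300 ≈ 0.2357
The drop from 0.3834 to 0.2357 is the explaining-away (discounting) effect.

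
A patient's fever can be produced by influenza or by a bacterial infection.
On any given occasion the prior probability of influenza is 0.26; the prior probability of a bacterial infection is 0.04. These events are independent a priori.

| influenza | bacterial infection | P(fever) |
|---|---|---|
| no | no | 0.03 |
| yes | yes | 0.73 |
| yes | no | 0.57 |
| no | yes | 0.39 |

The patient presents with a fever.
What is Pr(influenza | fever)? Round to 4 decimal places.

Pr(influenza | fever) ≈ 0.8202

P(fever) = 0.03×0.74×0.96 + 0.39×0.74×0.04 + 0.57×0.26×0.96 + 0.73×0.26×0.04 = 0.021312 + 0.011544 + 0.142272 + 0.007592 = 0.182720
Restricting to configurations with influenza present: 0.142272 + 0.007592 = 0.149864.
Hence the posterior is 0.149864/0.182720 ≈ 0.8202.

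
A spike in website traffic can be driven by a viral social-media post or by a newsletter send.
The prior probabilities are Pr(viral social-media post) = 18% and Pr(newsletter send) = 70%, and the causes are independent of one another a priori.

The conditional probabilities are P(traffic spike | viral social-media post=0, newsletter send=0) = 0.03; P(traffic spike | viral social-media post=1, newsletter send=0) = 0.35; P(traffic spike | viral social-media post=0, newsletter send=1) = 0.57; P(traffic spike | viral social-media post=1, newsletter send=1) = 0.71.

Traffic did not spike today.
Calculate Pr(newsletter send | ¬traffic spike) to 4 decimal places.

Pr(newsletter send | ¬traffic spike) ≈ 0.5087

Enumerate the 4 (viral social-media post, newsletter send) configurations and weight by the priors:
  P(¬traffic spike) = 0.97·0.82·0.3 + 0.43·0.82·0.7 + 0.65·0.18·0.3 + 0.29·0.18·0.7
        = 0.238620 + 0.246820 + 0.035100 + 0.036540 = 0.557080
The terms with newsletter send present sum to 0.283360, so
  P(newsletter send | ¬traffic spike) = 0.283360 / 0.557080 ≈ 0.5087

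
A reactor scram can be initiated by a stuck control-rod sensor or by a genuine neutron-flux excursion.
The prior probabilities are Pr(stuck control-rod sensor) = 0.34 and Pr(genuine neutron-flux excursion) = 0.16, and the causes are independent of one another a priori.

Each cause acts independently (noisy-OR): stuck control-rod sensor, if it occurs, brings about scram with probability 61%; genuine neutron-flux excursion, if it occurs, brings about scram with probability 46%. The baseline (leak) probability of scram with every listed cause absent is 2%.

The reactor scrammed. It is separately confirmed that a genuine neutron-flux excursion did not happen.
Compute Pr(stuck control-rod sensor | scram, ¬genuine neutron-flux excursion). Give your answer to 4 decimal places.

Pr(stuck control-rod sensor | scram, ¬genuine neutron-flux excursion) ≈ 0.9409

Under noisy-OR, P(scram | causes) = 1 − (1−0.02)·∏(1−qᵢ) over the active causes.
Sum P(scram|·) weighted by the priors over both values of stuck control-rod sensor:
  P(scram | ¬genuine neutron-flux excursion) = 0.02×0.66 + 0.6178×0.34
        = 0.013200 + 0.210052 = 0.223252
Keeping only the stuck control-rod sensor-present terms gives 0.210052, so
  P(stuck control-rod sensor | scram, ¬genuine neutron-flux excursion) = 0.210052 / 0.223252 ≈ 0.9409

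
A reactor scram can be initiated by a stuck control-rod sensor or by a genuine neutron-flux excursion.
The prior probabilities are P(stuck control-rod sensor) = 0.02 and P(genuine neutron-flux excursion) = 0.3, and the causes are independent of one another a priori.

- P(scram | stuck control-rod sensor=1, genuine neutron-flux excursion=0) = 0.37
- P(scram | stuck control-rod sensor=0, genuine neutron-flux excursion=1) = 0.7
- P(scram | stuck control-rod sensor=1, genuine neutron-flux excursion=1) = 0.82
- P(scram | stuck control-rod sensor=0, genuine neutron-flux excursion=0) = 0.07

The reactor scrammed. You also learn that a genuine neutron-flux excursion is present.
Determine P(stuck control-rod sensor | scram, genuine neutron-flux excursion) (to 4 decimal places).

P(stuck control-rod sensor | scram, genuine neutron-flux excursion) ≈ 0.0233

For the numerator, keep only stuck control-rod sensor=true terms: 0.82·0.02 = 0.016400
Denominator P(scram | genuine neutron-flux excursion): 0.7·0.98 + 0.82·0.02 = 0.702400
P(stuck control-rod sensor | scram, genuine neutron-flux excursion) = 0.016400/0.702400 ≈ 0.0233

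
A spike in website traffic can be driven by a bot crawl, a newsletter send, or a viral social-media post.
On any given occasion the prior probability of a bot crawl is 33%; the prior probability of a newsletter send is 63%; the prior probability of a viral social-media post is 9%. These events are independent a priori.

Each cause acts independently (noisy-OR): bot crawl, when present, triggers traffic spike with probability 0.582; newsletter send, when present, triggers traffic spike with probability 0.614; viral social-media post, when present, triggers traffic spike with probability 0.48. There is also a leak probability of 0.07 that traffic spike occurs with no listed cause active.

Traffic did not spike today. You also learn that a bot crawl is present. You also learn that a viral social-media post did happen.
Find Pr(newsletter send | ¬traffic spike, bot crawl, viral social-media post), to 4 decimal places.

Under noisy-OR, P(traffic spike | causes) = 1 − (1−0.07)·∏(1−qᵢ) over the active causes.
P(¬traffic spike | bot crawl, viral social-media post) = 0.202145×0.37 + 0.078028×0.63 = 0.074794 + 0.049158 = 0.123952
Restricting to configurations with newsletter send present: 0.078028×0.63 = 0.049158.
P(newsletter send | ¬traffic spike, bot crawl, viral social-media post) = 0.049158 / 0.123952 ≈ 0.3966

Pr(newsletter send | ¬traffic spike, bot crawl, viral social-media post) ≈ 0.3966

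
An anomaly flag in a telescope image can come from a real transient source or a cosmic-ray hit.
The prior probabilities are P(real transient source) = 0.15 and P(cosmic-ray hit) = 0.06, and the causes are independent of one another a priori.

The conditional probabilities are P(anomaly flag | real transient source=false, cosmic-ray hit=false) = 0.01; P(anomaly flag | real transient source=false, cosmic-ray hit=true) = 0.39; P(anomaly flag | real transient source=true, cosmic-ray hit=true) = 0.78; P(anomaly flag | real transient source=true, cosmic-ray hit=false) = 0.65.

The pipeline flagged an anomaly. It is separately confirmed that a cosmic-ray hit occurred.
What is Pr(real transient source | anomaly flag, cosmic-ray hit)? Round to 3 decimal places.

Pr(real transient source | anomaly flag, cosmic-ray hit) ≈ 0.261

P(anomaly flag | cosmic-ray hit) = 0.39·0.85 + 0.78·0.15 = 0.331500 + 0.117000 = 0.448500
Of this, 0.117000 comes from 0.78·0.15 (the real transient source=true cases).
So P(real transient source | anomaly flag, cosmic-ray hit) = 0.117000/0.448500 ≈ 0.261.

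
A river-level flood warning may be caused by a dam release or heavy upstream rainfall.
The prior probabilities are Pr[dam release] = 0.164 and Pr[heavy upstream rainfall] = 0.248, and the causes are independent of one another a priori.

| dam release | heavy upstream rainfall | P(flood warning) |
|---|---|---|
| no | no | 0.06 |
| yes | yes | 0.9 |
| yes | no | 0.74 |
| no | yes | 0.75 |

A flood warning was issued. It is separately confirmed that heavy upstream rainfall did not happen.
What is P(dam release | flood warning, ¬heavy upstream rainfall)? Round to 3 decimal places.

P(dam release | flood warning, ¬heavy upstream rainfall) ≈ 0.708

Enumerate both values of dam release and weight by the priors:
  P(flood warning | ¬heavy upstream rainfall) = 0.06·0.836 + 0.74·0.164
        = 0.050160 + 0.121360 = 0.171520
The terms with dam release present sum to 0.121360, so
  P(dam release | flood warning, ¬heavy upstream rainfall) = 0.121360 / 0.171520 ≈ 0.708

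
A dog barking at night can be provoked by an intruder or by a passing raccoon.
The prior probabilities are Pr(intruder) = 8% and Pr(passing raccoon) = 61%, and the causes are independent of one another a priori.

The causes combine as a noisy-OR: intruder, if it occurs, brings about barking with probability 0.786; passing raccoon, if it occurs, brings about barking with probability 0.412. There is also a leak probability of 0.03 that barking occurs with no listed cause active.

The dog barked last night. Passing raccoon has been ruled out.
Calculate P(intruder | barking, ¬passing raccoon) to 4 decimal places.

Under noisy-OR, P(barking | causes) = 1 − (1−0.03)·∏(1−qᵢ) over the active causes.
P(barking | ¬passing raccoon) = 0.03×0.92 + 0.79242×0.08 = 0.027600 + 0.063394 = 0.090994
The intruder-present share is 0.79242×0.08 = 0.063394.
Hence the posterior is 0.063394/0.090994 ≈ 0.6967.

P(intruder | barking, ¬passing raccoon) ≈ 0.6967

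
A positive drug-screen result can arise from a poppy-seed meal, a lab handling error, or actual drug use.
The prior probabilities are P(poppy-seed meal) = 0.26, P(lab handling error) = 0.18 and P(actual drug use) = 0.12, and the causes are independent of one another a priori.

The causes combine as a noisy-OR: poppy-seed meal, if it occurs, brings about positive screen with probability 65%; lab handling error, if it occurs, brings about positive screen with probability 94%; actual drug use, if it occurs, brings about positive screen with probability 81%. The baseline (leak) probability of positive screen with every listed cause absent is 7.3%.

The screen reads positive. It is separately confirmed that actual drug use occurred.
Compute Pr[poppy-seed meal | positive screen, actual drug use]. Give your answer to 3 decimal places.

Under noisy-OR, P(positive screen | causes) = 1 − (1−0.073)·∏(1−qᵢ) over the active causes.
Sum P(positive screen|·) weighted by the priors over the 4 (poppy-seed meal, lab handling error) configurations:
  P(positive screen | actual drug use) = 0.82387*0.74*0.82 + 0.989432*0.74*0.18 + 0.938354*0.26*0.82 + 0.996301*0.26*0.18
        = 0.499924 + 0.131792 + 0.200057 + 0.046627 = 0.878400
Configurations with poppy-seed meal contribute 0.246684, so
  P(poppy-seed meal | positive screen, actual drug use) = 0.246684 / 0.878400 ≈ 0.281

Pr[poppy-seed meal | positive screen, actual drug use] ≈ 0.281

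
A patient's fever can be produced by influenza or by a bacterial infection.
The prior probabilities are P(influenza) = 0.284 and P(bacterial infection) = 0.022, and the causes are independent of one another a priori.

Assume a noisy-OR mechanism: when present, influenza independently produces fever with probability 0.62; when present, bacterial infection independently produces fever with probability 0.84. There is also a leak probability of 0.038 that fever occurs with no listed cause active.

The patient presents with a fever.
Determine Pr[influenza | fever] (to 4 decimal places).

Pr[influenza | fever] ≈ 0.8201

Under noisy-OR, P(fever | causes) = 1 − (1−0.038)·∏(1−qᵢ) over the active causes.
P(fever) = 0.038×0.716×0.978 + 0.84608×0.716×0.022 + 0.63444×0.284×0.978 + 0.94151×0.284×0.022 = 0.026609 + 0.013327 + 0.176217 + 0.005883 = 0.222036
Restricting to configurations with influenza present: 0.176217 + 0.005883 = 0.182100.
So P(influenza | fever) = 0.182100/0.222036 ≈ 0.8201.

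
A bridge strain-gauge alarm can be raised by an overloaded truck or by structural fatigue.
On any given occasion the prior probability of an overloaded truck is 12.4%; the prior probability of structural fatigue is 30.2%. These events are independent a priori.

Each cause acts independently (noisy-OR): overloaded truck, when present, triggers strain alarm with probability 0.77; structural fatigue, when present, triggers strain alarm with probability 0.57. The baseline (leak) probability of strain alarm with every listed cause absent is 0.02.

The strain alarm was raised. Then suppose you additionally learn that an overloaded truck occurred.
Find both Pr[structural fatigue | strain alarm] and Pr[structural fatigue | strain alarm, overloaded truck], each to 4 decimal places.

Under noisy-OR, P(strain alarm | causes) = 1 − (1−0.02)·∏(1−qᵢ) over the active causes.
P(strain alarm) = 0.02×0.876×0.698 + 0.5786×0.876×0.302 + 0.7746×0.124×0.698 + 0.903078×0.124×0.302 = 0.012229 + 0.153070 + 0.067043 + 0.033818 = 0.266160
The structural fatigue-present share is 0.153070 + 0.033818 = 0.186888.
So P(structural fatigue | strain alarm) = 0.186888/0.266160 ≈ 0.7022.

With the extra evidence:
By total probability over both values of structural fatigue:
  P(strain alarm | overloaded truck) = 0.7746·0.698 + 0.903078·0.302
        = 0.540671 + 0.272730 = 0.813401
Keeping only the structural fatigue-present terms gives 0.272730, so
  P(structural fatigue | strain alarm, overloaded truck) = 0.272730 / 0.813401 ≈ 0.3353
This is intercausal reasoning (explaining away): once overloaded truck accounts for the strain alarm, structural fatigue becomes less likely.

Pr[structural fatigue | strain alarm] ≈ 0.7022; Pr[structural fatigue | strain alarm, overloaded truck] ≈ 0.3353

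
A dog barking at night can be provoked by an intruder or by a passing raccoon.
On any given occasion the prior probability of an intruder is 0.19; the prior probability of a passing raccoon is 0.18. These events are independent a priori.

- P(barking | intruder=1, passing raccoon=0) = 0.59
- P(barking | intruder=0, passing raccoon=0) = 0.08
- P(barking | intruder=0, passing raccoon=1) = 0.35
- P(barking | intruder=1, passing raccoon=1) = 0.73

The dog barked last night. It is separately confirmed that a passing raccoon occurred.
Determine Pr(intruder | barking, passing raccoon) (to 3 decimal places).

P(barking | passing raccoon) = 0.35*0.81 + 0.73*0.19 = 0.283500 + 0.138700 = 0.422200
Restricting to configurations with intruder present: 0.73*0.19 = 0.138700.
So P(intruder | barking, passing raccoon) = 0.138700/0.422200 ≈ 0.329.

Pr(intruder | barking, passing raccoon) ≈ 0.329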